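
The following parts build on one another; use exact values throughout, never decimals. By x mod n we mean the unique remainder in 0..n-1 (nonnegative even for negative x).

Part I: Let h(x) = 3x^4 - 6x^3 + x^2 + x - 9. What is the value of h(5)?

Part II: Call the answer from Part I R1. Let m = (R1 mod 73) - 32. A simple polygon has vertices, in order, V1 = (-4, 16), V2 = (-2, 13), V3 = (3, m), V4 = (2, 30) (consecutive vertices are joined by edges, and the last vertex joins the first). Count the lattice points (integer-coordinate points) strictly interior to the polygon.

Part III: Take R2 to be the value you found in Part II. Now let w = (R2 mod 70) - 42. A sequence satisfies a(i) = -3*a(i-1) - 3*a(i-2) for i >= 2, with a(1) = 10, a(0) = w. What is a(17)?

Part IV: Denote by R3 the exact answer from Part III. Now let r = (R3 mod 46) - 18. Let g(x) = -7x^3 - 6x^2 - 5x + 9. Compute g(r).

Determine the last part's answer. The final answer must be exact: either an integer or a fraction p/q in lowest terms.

3249

Part I: 3*(5)^4 - 6*(5)^3 + 1*(5)^2 + 1*(5)^1 - 9 = (1875) + (-750) + (25) + (5) + (-9) = 1146; answer 1146
Part II: R1 = 1146; m = 19; cross terms: (-4*13 - -2*16)=-20, (-2*19 - 3*13)=-77, (3*30 - 2*19)=52, (2*16 - -4*30)=152; twice the area = |107| = 107; area = 107/2; boundary points = 1 + 1 + 1 + 2 = 5; strictly interior points = area - boundary/2 + 1 = 52; answer 52
Part III: R2 = 52; w = 10; a(2) = -3*(10) - 3*(10) = -60; iterating: a(2)=-60, a(3)=150, a(4)=-270, a(5)=360, a(6)=-270, a(7)=-270, a(8)=1620, a(9)=-4050, a(10)=7290, a(11)=-9720, a(12)=7290, a(13)=7290, a(14)=-43740, a(15)=109350, a(16)=-196830, a(17)=262440; answer 262440
Part IV: R3 = 262440; r = -8; -7*(-8)^3 - 6*(-8)^2 - 5*(-8)^1 + 9 = (3584) + (-384) + (40) + (9) = 3249; answer 3249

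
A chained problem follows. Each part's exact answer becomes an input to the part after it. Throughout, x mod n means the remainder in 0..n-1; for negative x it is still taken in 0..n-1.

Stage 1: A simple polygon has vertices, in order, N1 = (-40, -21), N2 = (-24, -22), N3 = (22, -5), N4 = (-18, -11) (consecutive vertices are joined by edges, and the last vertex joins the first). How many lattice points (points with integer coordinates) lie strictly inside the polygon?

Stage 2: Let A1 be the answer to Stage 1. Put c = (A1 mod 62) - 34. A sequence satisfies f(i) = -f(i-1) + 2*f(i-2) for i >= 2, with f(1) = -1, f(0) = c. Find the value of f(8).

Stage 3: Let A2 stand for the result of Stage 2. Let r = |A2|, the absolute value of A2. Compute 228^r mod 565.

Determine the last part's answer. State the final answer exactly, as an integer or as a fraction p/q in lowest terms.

Stage 1: cross terms: (-40*-22 - -24*-21)=376, (-24*-5 - 22*-22)=604, (22*-11 - -18*-5)=-332, (-18*-21 - -40*-11)=-62; twice the area = |586| = 586; area = 293; boundary points = 1 + 1 + 2 + 2 = 6; strictly interior points = area - boundary/2 + 1 = 291; answer 291
Stage 2: A1 = 291; c = 9; f(2) = -1*(-1) + 2*(9) = 19; iterating: f(2)=19, f(3)=-21, f(4)=59, f(5)=-101, f(6)=219, f(7)=-421, f(8)=859; answer 859
Stage 3: A2 = 859; r = 859; squarings mod 565: 228^1=228, 228^2=4, 228^4=16, 228^8=256, 228^16=561, 228^32=16, 228^64=256, 228^128=561, 228^256=16, 228^512=256; 228^859 = 228^1 * 228^2 * 228^8 * 228^16 * 228^64 * 228^256 * 228^512 = 307 (mod 565); answer 307

307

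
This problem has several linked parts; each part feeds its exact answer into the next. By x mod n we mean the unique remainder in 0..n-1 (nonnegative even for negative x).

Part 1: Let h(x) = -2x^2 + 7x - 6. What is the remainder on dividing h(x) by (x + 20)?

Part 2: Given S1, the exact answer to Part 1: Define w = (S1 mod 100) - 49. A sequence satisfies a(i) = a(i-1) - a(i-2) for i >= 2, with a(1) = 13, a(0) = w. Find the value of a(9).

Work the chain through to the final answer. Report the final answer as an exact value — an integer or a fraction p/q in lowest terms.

-5

Part 1: remainder = value at the root: -2*(-20)^2 + 7*(-20)^1 - 6 = (-800) + (-140) + (-6) = -946; answer -946
Part 2: S1 = -946; w = 5; a(2) = 1*(13) - 1*(5) = 8; iterating: a(2)=8, a(3)=-5, a(4)=-13, a(5)=-8, a(6)=5, a(7)=13, a(8)=8, a(9)=-5; answer -5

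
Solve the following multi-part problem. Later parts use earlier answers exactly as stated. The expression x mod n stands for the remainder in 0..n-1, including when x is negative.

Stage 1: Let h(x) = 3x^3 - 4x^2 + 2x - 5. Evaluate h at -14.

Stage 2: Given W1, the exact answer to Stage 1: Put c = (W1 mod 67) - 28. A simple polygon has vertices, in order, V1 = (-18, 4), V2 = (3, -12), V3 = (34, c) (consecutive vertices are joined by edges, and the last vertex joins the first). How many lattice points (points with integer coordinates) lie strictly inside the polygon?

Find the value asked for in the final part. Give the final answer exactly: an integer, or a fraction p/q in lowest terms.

Stage 1: 3*(-14)^3 - 4*(-14)^2 + 2*(-14)^1 - 5 = (-8232) + (-784) + (-28) + (-5) = -9049; answer -9049
Stage 2: W1 = -9049; c = 35; cross terms: (-18*-12 - 3*4)=204, (3*35 - 34*-12)=513, (34*4 - -18*35)=766; twice the area = |1483| = 1483; area = 1483/2; boundary points = 1 + 1 + 1 = 3; strictly interior points = area - boundary/2 + 1 = 741; answer 741

741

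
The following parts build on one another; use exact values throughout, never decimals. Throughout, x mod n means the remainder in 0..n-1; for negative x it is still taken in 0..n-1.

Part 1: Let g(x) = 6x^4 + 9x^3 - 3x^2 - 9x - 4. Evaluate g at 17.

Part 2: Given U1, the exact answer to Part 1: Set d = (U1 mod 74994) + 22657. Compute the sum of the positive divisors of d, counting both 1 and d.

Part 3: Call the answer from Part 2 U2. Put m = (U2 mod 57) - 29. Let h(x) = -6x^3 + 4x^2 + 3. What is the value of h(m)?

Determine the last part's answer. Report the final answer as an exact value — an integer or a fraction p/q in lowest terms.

Part 1: 6*(17)^4 + 9*(17)^3 - 3*(17)^2 - 9*(17)^1 - 4 = (501126) + (44217) + (-867) + (-153) + (-4) = 544319; answer 544319
Part 2: U1 = 544319; d = 42018; 42018 = 2 * 3 * 47 * 149; sigma = (1 + 2) * (1 + 3) * (1 + 47) * (1 + 149) = 3 * 4 * 48 * 150 = 86400; answer 86400
Part 3: U2 = 86400; m = 16; -6*(16)^3 + 4*(16)^2 + 3 = (-24576) + (1024) + (3) = -23549; answer -23549

-23549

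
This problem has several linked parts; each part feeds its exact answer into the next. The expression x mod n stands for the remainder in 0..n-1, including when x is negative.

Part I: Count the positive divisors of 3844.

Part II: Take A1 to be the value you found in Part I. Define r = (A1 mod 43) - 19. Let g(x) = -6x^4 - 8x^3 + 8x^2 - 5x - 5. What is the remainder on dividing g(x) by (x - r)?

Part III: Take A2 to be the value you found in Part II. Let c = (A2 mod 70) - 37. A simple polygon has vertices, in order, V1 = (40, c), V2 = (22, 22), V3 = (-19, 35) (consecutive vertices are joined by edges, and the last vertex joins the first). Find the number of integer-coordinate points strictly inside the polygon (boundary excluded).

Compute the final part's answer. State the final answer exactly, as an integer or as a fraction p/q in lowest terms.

784

Part I: 3844 = 2^2 * 31^2; number of divisors = (2+1) * (2+1) = 9; answer 9
Part II: A1 = 9; r = -10; remainder = value at the root: -6*(-10)^4 - 8*(-10)^3 + 8*(-10)^2 - 5*(-10)^1 - 5 = (-60000) + (8000) + (800) + (50) + (-5) = -51155; answer -51155
Part III: A2 = -51155; c = -22; cross terms: (40*22 - 22*-22)=1364, (22*35 - -19*22)=1188, (-19*-22 - 40*35)=-982; twice the area = |1570| = 1570; area = 785; boundary points = 2 + 1 + 1 = 4; strictly interior points = area - boundary/2 + 1 = 784; answer 784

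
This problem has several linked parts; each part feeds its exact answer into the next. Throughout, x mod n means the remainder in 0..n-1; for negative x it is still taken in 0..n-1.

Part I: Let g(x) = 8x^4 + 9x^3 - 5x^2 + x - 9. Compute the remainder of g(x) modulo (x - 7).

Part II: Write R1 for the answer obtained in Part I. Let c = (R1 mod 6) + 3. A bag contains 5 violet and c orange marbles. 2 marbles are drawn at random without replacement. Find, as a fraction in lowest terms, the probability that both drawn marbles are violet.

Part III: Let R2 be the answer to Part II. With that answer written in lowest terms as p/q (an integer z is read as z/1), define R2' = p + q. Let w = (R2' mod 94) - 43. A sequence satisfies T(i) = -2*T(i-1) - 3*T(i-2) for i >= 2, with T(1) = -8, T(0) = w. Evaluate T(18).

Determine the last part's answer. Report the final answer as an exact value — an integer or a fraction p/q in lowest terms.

-172145

Part I: remainder = value at the root: 8*(7)^4 + 9*(7)^3 - 5*(7)^2 + 1*(7)^1 - 9 = (19208) + (3087) + (-245) + (7) + (-9) = 22048; answer 22048
Part II: R1 = 22048; c = 7; total draws C(12,2) = 66; favorable C(5,2) = 10; P = 5/33; answer 5/33
Part III: R2 = 5/33; threaded value p + q = 38; w = -5; T(2) = -2*(-8) - 3*(-5) = 31; iterating: T(2)=31, T(3)=-38, T(4)=-17, T(5)=148, T(6)=-245, T(7)=46, T(8)=643, T(9)=-1424, T(10)=919, T(11)=2434, T(12)=-7625, T(13)=7948, T(14)=6979, T(15)=-37802, T(16)=54667, T(17)=4072, T(18)=-172145; answer -172145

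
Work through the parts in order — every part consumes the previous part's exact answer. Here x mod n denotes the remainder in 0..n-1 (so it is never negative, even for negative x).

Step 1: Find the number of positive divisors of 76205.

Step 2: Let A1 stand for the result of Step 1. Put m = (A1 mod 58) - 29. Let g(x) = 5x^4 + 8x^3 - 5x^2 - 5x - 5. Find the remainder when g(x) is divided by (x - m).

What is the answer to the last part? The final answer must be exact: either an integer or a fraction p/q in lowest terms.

1825120

Step 1: 76205 = 5 * 15241; number of divisors = (1+1) * (1+1) = 4; answer 4
Step 2: A1 = 4; m = -25; remainder = value at the root: 5*(-25)^4 + 8*(-25)^3 - 5*(-25)^2 - 5*(-25)^1 - 5 = (1953125) + (-125000) + (-3125) + (125) + (-5) = 1825120; answer 1825120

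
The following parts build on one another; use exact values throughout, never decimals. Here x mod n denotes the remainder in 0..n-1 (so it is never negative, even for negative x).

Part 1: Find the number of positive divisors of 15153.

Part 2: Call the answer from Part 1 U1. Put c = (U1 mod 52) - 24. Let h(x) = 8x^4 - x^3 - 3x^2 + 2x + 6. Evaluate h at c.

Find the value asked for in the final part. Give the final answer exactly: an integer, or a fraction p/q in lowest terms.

Part 1: 15153 = 3 * 5051; number of divisors = (1+1) * (1+1) = 4; answer 4
Part 2: U1 = 4; c = -20; 8*(-20)^4 - 1*(-20)^3 - 3*(-20)^2 + 2*(-20)^1 + 6 = (1280000) + (8000) + (-1200) + (-40) + (6) = 1286766; answer 1286766

1286766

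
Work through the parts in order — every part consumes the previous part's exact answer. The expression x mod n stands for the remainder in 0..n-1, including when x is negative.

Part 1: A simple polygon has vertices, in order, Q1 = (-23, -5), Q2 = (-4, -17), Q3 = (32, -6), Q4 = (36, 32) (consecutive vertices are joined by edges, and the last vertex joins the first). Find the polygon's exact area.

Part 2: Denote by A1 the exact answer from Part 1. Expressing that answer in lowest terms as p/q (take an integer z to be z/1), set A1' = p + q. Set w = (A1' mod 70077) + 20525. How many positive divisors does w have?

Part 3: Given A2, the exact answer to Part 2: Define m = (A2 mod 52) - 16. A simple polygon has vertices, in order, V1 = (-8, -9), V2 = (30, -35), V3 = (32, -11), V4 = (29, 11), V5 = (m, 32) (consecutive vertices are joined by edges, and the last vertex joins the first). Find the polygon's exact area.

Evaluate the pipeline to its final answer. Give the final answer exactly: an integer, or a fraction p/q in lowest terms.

Part 1: cross terms: (-23*-17 - -4*-5)=371, (-4*-6 - 32*-17)=568, (32*32 - 36*-6)=1240, (36*-5 - -23*32)=556; twice the area = |2735| = 2735; area = 2735/2; answer 2735/2
Part 2: A1 = 2735/2; threaded value p + q = 2737; w = 23262; 23262 = 2 * 3 * 3877; number of divisors = (1+1) * (1+1) * (1+1) = 8; answer 8
Part 3: A2 = 8; m = -8; cross terms: (-8*-35 - 30*-9)=550, (30*-11 - 32*-35)=790, (32*11 - 29*-11)=671, (29*32 - -8*11)=1016, (-8*-9 - -8*32)=328; twice the area = |3355| = 3355; area = 3355/2; answer 3355/2

3355/2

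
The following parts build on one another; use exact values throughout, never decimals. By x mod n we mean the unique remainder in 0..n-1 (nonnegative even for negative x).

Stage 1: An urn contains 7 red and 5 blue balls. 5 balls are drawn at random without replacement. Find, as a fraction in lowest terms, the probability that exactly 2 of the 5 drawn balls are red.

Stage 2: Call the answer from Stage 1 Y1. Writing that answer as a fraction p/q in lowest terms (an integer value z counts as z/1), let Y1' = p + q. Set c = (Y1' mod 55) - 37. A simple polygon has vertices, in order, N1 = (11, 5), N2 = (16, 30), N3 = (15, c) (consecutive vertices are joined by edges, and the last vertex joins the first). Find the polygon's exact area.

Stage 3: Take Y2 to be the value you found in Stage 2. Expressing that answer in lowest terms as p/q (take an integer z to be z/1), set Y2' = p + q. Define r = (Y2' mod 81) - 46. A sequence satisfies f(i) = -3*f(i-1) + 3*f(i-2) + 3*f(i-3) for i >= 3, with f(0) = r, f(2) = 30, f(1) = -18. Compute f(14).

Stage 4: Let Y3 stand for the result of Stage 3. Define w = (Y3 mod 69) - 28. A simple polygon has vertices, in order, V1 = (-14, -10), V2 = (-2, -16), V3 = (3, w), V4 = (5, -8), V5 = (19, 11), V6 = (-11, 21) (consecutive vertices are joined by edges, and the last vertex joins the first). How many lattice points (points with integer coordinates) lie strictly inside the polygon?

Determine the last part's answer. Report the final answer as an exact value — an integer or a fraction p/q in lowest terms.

Stage 1: total draws C(12,5) = 792; favorable C(7,2)*C(5,3) = 210; P = 35/132; answer 35/132
Stage 2: Y1 = 35/132; threaded value p + q = 167; c = -35; cross terms: (11*30 - 16*5)=250, (16*-35 - 15*30)=-1010, (15*5 - 11*-35)=460; twice the area = |-300| = 300; area = 150; answer 150
Stage 3: Y2 = 150; threaded value p + q = 151; r = 24; f(3) = -3*(30) + 3*(-18) + 3*(24) = -72; iterating: f(3)=-72, f(4)=252, f(5)=-882, f(6)=3186, f(7)=-11448, f(8)=41256, f(9)=-148554, f(10)=535086, f(11)=-1927152, f(12)=6941052, f(13)=-24999354, f(14)=90039762; answer 90039762
Stage 4: Y3 = 90039762; w = -22; cross terms: (-14*-16 - -2*-10)=204, (-2*-22 - 3*-16)=92, (3*-8 - 5*-22)=86, (5*11 - 19*-8)=207, (19*21 - -11*11)=520, (-11*-10 - -14*21)=404; twice the area = |1513| = 1513; area = 1513/2; boundary points = 6 + 1 + 2 + 1 + 10 + 1 = 21; strictly interior points = area - boundary/2 + 1 = 747; answer 747

747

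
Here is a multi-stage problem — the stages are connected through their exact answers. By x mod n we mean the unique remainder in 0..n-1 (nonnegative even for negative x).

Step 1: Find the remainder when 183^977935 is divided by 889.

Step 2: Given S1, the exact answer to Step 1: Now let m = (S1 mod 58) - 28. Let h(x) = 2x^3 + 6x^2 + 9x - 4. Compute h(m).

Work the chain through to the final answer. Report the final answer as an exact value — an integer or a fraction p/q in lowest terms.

Step 1: squarings mod 889: 183^1=183, 183^2=596, 183^4=505, 183^8=771, 183^16=589, 183^32=211, 183^64=71, 183^128=596, 183^256=505, 183^512=771, 183^1024=589, 183^2048=211, 183^4096=71, 183^8192=596, 183^16384=505, 183^32768=771, 183^65536=589, 183^131072=211, 183^262144=71, 183^524288=596; 183^977935 = 183^1 * 183^2 * 183^4 * 183^8 * 183^1024 * 183^2048 * 183^8192 * 183^16384 * 183^32768 * 183^131072 * 183^262144 * 183^524288 = 659 (mod 889); answer 659
Step 2: S1 = 659; m = -7; 2*(-7)^3 + 6*(-7)^2 + 9*(-7)^1 - 4 = (-686) + (294) + (-63) + (-4) = -459; answer -459

-459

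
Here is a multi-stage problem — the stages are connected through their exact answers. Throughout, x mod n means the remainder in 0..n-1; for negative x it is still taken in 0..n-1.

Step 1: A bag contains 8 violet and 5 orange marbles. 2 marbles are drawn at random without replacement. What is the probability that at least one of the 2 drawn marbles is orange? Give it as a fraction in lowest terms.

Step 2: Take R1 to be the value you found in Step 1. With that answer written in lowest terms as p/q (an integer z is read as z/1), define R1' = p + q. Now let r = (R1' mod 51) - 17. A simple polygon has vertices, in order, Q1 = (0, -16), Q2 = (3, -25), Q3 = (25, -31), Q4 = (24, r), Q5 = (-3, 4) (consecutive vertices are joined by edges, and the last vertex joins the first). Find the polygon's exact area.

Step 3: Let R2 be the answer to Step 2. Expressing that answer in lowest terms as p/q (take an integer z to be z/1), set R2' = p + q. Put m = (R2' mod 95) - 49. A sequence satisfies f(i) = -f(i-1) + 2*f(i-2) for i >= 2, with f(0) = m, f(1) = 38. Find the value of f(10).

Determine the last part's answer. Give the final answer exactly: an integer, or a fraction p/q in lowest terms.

-24928

Step 1: total draws C(13,2) = 78; complement C(8,2) = 28; favorable 78 - 28 = 50; P = 25/39; answer 25/39
Step 2: R1 = 25/39; threaded value p + q = 64; r = -4; cross terms: (0*-25 - 3*-16)=48, (3*-31 - 25*-25)=532, (25*-4 - 24*-31)=644, (24*4 - -3*-4)=84, (-3*-16 - 0*4)=48; twice the area = |1356| = 1356; area = 678; answer 678
Step 3: R2 = 678; threaded value p + q = 679; m = -35; f(2) = -1*(38) + 2*(-35) = -108; iterating: f(2)=-108, f(3)=184, f(4)=-400, f(5)=768, f(6)=-1568, f(7)=3104, f(8)=-6240, f(9)=12448, f(10)=-24928; answer -24928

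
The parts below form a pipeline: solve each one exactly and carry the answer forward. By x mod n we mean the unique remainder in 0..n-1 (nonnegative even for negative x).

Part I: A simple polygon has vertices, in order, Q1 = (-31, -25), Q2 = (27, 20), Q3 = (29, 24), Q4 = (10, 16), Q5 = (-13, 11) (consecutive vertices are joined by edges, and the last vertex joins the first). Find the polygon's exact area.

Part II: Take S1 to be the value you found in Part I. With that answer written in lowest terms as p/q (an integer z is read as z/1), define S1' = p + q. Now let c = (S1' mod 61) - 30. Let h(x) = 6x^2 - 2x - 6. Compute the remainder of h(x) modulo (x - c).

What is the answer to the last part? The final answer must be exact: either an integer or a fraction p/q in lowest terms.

2854

Part I: cross terms: (-31*20 - 27*-25)=55, (27*24 - 29*20)=68, (29*16 - 10*24)=224, (10*11 - -13*16)=318, (-13*-25 - -31*11)=666; twice the area = |1331| = 1331; area = 1331/2; answer 1331/2
Part II: S1 = 1331/2; threaded value p + q = 1333; c = 22; remainder = value at the root: 6*(22)^2 - 2*(22)^1 - 6 = (2904) + (-44) + (-6) = 2854; answer 2854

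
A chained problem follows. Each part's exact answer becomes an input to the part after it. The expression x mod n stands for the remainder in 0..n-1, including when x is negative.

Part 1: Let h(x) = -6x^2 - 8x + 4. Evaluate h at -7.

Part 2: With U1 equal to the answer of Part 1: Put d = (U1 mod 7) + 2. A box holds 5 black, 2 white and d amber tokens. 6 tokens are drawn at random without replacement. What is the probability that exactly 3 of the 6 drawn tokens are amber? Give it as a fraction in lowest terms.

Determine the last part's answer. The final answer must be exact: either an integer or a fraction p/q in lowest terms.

Part 1: -6*(-7)^2 - 8*(-7)^1 + 4 = (-294) + (56) + (4) = -234; answer -234
Part 2: U1 = -234; d = 6; total draws C(13,6) = 1716; favorable C(6,3)*C(7,3) = 700; P = 175/429; answer 175/429

175/429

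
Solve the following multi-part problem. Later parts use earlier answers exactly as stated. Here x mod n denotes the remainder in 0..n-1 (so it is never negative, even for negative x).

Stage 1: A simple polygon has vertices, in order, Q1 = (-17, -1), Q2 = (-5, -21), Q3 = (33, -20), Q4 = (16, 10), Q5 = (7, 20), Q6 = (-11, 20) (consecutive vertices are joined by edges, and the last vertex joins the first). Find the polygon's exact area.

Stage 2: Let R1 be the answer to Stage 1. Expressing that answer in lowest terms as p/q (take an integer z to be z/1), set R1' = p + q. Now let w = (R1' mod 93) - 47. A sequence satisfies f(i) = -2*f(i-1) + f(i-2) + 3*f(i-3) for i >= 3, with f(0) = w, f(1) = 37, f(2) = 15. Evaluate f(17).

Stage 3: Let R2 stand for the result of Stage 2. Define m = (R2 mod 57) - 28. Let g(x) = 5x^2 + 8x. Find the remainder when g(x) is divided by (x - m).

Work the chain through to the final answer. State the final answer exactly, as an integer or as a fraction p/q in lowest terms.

1005

Stage 1: cross terms: (-17*-21 - -5*-1)=352, (-5*-20 - 33*-21)=793, (33*10 - 16*-20)=650, (16*20 - 7*10)=250, (7*20 - -11*20)=360, (-11*-1 - -17*20)=351; twice the area = |2756| = 2756; area = 1378; answer 1378
Stage 2: R1 = 1378; threaded value p + q = 1379; w = 30; f(3) = -2*(15) + 1*(37) + 3*(30) = 97; iterating: f(3)=97, f(4)=-68, f(5)=278, f(6)=-333, f(7)=740, f(8)=-979, f(9)=1699, f(10)=-2157, f(11)=3076, f(12)=-3212, f(13)=3029, f(14)=-42, f(15)=-6523, f(16)=22091, f(17)=-50831; answer -50831
Stage 3: R2 = -50831; m = -15; remainder = value at the root: 5*(-15)^2 + 8*(-15)^1 = (1125) + (-120) = 1005; answer 1005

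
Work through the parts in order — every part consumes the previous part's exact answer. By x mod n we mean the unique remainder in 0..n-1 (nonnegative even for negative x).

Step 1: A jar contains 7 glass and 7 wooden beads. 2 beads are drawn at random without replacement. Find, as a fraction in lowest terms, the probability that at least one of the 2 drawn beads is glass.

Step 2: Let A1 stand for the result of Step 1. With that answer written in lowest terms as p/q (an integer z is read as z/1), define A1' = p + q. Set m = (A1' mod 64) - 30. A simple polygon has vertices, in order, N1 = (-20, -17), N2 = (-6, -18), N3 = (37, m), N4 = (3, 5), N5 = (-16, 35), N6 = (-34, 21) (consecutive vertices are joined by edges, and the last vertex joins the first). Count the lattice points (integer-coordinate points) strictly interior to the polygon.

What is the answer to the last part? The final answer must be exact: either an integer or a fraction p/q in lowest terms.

Step 1: total draws C(14,2) = 91; complement C(7,2) = 21; favorable 91 - 21 = 70; P = 10/13; answer 10/13
Step 2: A1 = 10/13; threaded value p + q = 23; m = -7; cross terms: (-20*-18 - -6*-17)=258, (-6*-7 - 37*-18)=708, (37*5 - 3*-7)=206, (3*35 - -16*5)=185, (-16*21 - -34*35)=854, (-34*-17 - -20*21)=998; twice the area = |3209| = 3209; area = 3209/2; boundary points = 1 + 1 + 2 + 1 + 2 + 2 = 9; strictly interior points = area - boundary/2 + 1 = 1601; answer 1601

1601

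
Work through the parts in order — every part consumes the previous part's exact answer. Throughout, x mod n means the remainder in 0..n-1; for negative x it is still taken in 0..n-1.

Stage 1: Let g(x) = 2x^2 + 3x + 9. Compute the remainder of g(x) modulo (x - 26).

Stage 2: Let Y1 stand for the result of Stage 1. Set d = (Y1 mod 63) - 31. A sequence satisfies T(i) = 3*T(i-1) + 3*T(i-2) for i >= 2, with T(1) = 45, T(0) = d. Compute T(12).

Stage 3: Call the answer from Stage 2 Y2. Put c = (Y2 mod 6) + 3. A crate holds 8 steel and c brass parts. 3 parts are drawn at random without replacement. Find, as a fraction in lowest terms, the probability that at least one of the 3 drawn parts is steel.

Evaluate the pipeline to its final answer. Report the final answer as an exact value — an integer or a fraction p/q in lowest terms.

Stage 1: remainder = value at the root: 2*(26)^2 + 3*(26)^1 + 9 = (1352) + (78) + (9) = 1439; answer 1439
Stage 2: Y1 = 1439; d = 22; T(2) = 3*(45) + 3*(22) = 201; iterating: T(2)=201, T(3)=738, T(4)=2817, T(5)=10665, T(6)=40446, T(7)=153333, T(8)=581337, T(9)=2204010, T(10)=8356041, T(11)=31680153, T(12)=120108582; answer 120108582
Stage 3: Y2 = 120108582; c = 3; total draws C(11,3) = 165; complement C(3,3) = 1; favorable 165 - 1 = 164; P = 164/165; answer 164/165

164/165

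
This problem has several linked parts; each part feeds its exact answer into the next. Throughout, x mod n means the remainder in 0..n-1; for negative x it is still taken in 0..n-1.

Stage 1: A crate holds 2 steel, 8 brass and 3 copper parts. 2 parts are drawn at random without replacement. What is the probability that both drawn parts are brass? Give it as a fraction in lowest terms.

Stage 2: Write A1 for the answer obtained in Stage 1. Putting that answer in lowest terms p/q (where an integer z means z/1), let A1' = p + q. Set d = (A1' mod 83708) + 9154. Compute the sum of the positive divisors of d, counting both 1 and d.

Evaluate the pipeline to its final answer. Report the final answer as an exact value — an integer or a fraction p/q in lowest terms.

Stage 1: total draws C(13,2) = 78; favorable C(8,2) = 28; P = 14/39; answer 14/39
Stage 2: A1 = 14/39; threaded value p + q = 53; d = 9207; 9207 = 3^3 * 11 * 31; sigma = (1 + 3 + 9 + 27) * (1 + 11) * (1 + 31) = 40 * 12 * 32 = 15360; answer 15360

15360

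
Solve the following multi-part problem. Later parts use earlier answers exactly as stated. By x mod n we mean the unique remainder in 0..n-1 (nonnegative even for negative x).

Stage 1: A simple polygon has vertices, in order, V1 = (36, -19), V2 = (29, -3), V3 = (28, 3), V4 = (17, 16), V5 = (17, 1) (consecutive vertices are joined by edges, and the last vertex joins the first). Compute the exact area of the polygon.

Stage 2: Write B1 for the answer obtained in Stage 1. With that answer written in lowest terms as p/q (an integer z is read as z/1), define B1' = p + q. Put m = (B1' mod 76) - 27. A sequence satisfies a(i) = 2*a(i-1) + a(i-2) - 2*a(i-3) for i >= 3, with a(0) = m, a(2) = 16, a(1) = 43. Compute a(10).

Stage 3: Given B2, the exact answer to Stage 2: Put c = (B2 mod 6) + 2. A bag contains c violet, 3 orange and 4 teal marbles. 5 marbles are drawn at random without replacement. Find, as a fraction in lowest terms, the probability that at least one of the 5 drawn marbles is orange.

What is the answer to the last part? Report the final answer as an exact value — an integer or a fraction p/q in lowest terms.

115/143

Stage 1: cross terms: (36*-3 - 29*-19)=443, (29*3 - 28*-3)=171, (28*16 - 17*3)=397, (17*1 - 17*16)=-255, (17*-19 - 36*1)=-359; twice the area = |397| = 397; area = 397/2; answer 397/2
Stage 2: B1 = 397/2; threaded value p + q = 399; m = -8; a(3) = 2*(16) + 1*(43) - 2*(-8) = 91; iterating: a(3)=91, a(4)=112, a(5)=283, a(6)=496, a(7)=1051, a(8)=2032, a(9)=4123, a(10)=8176; answer 8176
Stage 3: B2 = 8176; c = 6; total draws C(13,5) = 1287; complement C(10,5) = 252; favorable 1287 - 252 = 1035; P = 115/143; answer 115/143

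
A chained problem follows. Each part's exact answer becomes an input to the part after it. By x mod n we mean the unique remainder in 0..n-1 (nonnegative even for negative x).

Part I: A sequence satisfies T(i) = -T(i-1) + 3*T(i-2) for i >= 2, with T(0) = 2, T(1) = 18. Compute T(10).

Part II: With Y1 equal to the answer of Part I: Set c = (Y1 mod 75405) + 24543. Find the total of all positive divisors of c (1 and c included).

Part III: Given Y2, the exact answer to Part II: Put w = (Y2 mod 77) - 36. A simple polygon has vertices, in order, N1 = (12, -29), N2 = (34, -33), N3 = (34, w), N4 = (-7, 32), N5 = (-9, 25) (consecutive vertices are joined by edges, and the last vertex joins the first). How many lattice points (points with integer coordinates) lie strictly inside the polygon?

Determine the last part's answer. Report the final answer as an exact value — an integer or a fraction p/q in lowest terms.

1118

Part I: T(2) = -1*(18) + 3*(2) = -12; iterating: T(2)=-12, T(3)=66, T(4)=-102, T(5)=300, T(6)=-606, T(7)=1506, T(8)=-3324, T(9)=7842, T(10)=-17814; answer -17814
Part II: Y1 = -17814; c = 82134; 82134 = 2 * 3^5 * 13^2; sigma = (1 + 2) * (1 + 3 + 9 + 27 + 81 + 243) * (1 + 13 + 169) = 3 * 364 * 183 = 199836; answer 199836
Part III: Y2 = 199836; w = -15; cross terms: (12*-33 - 34*-29)=590, (34*-15 - 34*-33)=612, (34*32 - -7*-15)=983, (-7*25 - -9*32)=113, (-9*-29 - 12*25)=-39; twice the area = |2259| = 2259; area = 2259/2; boundary points = 2 + 18 + 1 + 1 + 3 = 25; strictly interior points = area - boundary/2 + 1 = 1118; answer 1118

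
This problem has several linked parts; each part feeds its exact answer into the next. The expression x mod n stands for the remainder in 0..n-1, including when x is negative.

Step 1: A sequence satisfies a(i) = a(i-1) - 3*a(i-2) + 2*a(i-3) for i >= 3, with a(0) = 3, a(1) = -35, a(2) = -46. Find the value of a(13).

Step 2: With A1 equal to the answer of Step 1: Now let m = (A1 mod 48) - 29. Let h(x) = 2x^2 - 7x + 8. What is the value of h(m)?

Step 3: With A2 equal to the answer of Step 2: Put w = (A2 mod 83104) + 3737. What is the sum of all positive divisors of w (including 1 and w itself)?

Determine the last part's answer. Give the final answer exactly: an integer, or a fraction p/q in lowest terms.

Step 1: a(3) = 1*(-46) - 3*(-35) + 2*(3) = 65; iterating: a(3)=65, a(4)=133, a(5)=-154, a(6)=-423, a(7)=305, a(8)=1266, a(9)=-495, a(10)=-3683, a(11)=334, a(12)=10393, a(13)=2025; answer 2025
Step 2: A1 = 2025; m = -20; 2*(-20)^2 - 7*(-20)^1 + 8 = (800) + (140) + (8) = 948; answer 948
Step 3: A2 = 948; w = 4685; 4685 = 5 * 937; sigma = (1 + 5) * (1 + 937) = 6 * 938 = 5628; answer 5628

5628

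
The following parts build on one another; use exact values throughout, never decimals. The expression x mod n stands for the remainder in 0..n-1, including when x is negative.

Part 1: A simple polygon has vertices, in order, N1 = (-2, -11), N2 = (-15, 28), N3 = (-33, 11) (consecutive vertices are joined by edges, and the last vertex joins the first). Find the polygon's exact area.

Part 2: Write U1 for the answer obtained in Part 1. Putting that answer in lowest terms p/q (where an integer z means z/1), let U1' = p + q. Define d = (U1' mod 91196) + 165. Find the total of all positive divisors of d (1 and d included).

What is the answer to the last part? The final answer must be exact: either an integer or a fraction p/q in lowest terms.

1980

Part 1: cross terms: (-2*28 - -15*-11)=-221, (-15*11 - -33*28)=759, (-33*-11 - -2*11)=385; twice the area = |923| = 923; area = 923/2; answer 923/2
Part 2: U1 = 923/2; threaded value p + q = 925; d = 1090; 1090 = 2 * 5 * 109; sigma = (1 + 2) * (1 + 5) * (1 + 109) = 3 * 6 * 110 = 1980; answer 1980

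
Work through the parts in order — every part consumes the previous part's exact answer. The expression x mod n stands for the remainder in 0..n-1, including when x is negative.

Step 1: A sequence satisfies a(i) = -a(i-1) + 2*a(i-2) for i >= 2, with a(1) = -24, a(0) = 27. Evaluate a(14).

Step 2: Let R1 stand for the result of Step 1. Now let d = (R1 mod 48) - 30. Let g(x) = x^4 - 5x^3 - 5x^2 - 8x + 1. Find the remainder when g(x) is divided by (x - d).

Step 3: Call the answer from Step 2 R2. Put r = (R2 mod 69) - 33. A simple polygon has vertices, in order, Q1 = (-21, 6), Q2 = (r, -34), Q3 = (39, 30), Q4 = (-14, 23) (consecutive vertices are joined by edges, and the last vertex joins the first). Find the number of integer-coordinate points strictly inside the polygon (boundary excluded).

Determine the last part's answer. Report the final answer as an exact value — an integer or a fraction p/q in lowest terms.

Step 1: a(2) = -1*(-24) + 2*(27) = 78; iterating: a(2)=78, a(3)=-126, a(4)=282, a(5)=-534, a(6)=1098, a(7)=-2166, a(8)=4362, a(9)=-8694, a(10)=17418, a(11)=-34806, a(12)=69642, a(13)=-139254, a(14)=278538; answer 278538
Step 2: R1 = 278538; d = 12; remainder = value at the root: 1*(12)^4 - 5*(12)^3 - 5*(12)^2 - 8*(12)^1 + 1 = (20736) + (-8640) + (-720) + (-96) + (1) = 11281; answer 11281
Step 3: R2 = 11281; r = 1; cross terms: (-21*-34 - 1*6)=708, (1*30 - 39*-34)=1356, (39*23 - -14*30)=1317, (-14*6 - -21*23)=399; twice the area = |3780| = 3780; area = 1890; boundary points = 2 + 2 + 1 + 1 = 6; strictly interior points = area - boundary/2 + 1 = 1888; answer 1888

1888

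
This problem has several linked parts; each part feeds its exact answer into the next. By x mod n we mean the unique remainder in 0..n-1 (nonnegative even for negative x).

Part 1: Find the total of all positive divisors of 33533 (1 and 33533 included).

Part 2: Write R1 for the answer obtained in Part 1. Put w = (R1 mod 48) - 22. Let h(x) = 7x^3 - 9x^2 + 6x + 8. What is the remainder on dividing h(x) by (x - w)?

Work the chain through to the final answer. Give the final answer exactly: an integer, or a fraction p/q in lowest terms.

3064

Part 1: 33533 is prime, so its only divisors are 1 and 33533; sigma = 1 + 33533 = 33534; answer 33534
Part 2: R1 = 33534; w = 8; remainder = value at the root: 7*(8)^3 - 9*(8)^2 + 6*(8)^1 + 8 = (3584) + (-576) + (48) + (8) = 3064; answer 3064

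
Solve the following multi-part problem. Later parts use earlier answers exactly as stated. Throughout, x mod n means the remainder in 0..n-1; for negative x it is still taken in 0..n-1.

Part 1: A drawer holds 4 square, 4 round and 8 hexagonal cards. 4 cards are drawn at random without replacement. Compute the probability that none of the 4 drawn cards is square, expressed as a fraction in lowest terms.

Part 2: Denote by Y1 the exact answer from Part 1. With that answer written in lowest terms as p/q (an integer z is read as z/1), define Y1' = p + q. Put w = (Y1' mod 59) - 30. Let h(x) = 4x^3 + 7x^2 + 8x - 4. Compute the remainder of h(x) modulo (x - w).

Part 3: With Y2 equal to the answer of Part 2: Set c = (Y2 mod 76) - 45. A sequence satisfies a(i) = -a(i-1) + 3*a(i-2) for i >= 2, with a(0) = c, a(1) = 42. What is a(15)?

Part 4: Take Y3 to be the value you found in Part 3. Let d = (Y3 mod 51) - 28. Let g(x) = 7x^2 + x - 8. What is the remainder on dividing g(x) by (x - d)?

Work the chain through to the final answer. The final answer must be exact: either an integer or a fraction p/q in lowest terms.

Part 1: total draws C(16,4) = 1820; favorable C(12,4) = 495; P = 99/364; answer 99/364
Part 2: Y1 = 99/364; threaded value p + q = 463; w = 20; remainder = value at the root: 4*(20)^3 + 7*(20)^2 + 8*(20)^1 - 4 = (32000) + (2800) + (160) + (-4) = 34956; answer 34956
Part 3: Y2 = 34956; c = 27; a(2) = -1*(42) + 3*(27) = 39; iterating: a(2)=39, a(3)=87, a(4)=30, a(5)=231, a(6)=-141, a(7)=834, a(8)=-1257, a(9)=3759, a(10)=-7530, a(11)=18807, a(12)=-41397, a(13)=97818, a(14)=-222009, a(15)=515463; answer 515463
Part 4: Y3 = 515463; d = -22; remainder = value at the root: 7*(-22)^2 + 1*(-22)^1 - 8 = (3388) + (-22) + (-8) = 3358; answer 3358

3358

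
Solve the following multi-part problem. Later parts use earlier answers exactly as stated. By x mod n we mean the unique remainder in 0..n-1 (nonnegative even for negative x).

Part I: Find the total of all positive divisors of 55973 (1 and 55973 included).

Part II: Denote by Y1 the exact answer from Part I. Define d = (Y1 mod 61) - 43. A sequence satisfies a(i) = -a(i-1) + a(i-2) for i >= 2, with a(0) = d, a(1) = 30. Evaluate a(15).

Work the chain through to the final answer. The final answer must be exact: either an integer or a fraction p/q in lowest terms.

25840

Part I: 55973 = 223 * 251; sigma = (1 + 223) * (1 + 251) = 224 * 252 = 56448; answer 56448
Part II: Y1 = 56448; d = -20; a(2) = -1*(30) + 1*(-20) = -50; iterating: a(2)=-50, a(3)=80, a(4)=-130, a(5)=210, a(6)=-340, a(7)=550, a(8)=-890, a(9)=1440, a(10)=-2330, a(11)=3770, a(12)=-6100, a(13)=9870, a(14)=-15970, a(15)=25840; answer 25840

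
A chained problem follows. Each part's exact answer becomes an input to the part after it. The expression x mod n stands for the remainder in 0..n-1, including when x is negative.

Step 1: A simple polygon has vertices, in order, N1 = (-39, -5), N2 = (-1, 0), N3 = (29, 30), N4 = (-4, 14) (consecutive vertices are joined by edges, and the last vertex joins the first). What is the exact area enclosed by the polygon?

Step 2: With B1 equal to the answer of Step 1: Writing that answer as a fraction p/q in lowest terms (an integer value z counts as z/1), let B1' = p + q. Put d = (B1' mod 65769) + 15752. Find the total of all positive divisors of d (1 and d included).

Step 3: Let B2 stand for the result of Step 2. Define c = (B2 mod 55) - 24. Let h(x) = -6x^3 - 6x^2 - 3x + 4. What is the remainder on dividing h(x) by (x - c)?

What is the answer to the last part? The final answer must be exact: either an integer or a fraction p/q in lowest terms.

Step 1: cross terms: (-39*0 - -1*-5)=-5, (-1*30 - 29*0)=-30, (29*14 - -4*30)=526, (-4*-5 - -39*14)=566; twice the area = |1057| = 1057; area = 1057/2; answer 1057/2
Step 2: B1 = 1057/2; threaded value p + q = 1059; d = 16811; 16811 is prime, so its only divisors are 1 and 16811; sigma = 1 + 16811 = 16812; answer 16812
Step 3: B2 = 16812; c = 13; remainder = value at the root: -6*(13)^3 - 6*(13)^2 - 3*(13)^1 + 4 = (-13182) + (-1014) + (-39) + (4) = -14231; answer -14231

-14231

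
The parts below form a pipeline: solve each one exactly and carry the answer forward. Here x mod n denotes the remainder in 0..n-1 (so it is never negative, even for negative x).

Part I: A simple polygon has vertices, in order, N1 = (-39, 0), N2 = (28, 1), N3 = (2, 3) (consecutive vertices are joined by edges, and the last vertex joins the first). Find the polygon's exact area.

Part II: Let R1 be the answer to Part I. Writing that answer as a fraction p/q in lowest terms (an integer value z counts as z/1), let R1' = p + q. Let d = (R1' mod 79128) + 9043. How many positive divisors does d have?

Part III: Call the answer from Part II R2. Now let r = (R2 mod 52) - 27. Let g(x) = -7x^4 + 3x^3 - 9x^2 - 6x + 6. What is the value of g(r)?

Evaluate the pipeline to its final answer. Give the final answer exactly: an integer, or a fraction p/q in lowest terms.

-1392987

Part I: cross terms: (-39*1 - 28*0)=-39, (28*3 - 2*1)=82, (2*0 - -39*3)=117; twice the area = |160| = 160; area = 80; answer 80
Part II: R1 = 80; threaded value p + q = 81; d = 9124; 9124 = 2^2 * 2281; number of divisors = (2+1) * (1+1) = 6; answer 6
Part III: R2 = 6; r = -21; -7*(-21)^4 + 3*(-21)^3 - 9*(-21)^2 - 6*(-21)^1 + 6 = (-1361367) + (-27783) + (-3969) + (126) + (6) = -1392987; answer -1392987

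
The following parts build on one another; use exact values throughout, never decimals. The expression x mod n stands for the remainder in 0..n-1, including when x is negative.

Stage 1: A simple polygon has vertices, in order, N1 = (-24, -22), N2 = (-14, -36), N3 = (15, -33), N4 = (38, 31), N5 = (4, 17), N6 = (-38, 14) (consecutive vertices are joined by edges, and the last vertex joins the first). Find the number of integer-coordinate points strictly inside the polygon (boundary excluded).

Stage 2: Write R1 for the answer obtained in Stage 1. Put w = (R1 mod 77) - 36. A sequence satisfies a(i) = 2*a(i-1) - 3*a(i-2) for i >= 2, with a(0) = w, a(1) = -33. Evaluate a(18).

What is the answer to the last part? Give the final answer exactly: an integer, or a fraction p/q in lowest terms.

751398

Stage 1: cross terms: (-24*-36 - -14*-22)=556, (-14*-33 - 15*-36)=1002, (15*31 - 38*-33)=1719, (38*17 - 4*31)=522, (4*14 - -38*17)=702, (-38*-22 - -24*14)=1172; twice the area = |5673| = 5673; area = 5673/2; boundary points = 2 + 1 + 1 + 2 + 3 + 2 = 11; strictly interior points = area - boundary/2 + 1 = 2832; answer 2832
Stage 2: R1 = 2832; w = 24; a(2) = 2*(-33) - 3*(24) = -138; iterating: a(2)=-138, a(3)=-177, a(4)=60, a(5)=651, a(6)=1122, a(7)=291, a(8)=-2784, a(9)=-6441, a(10)=-4530, a(11)=10263, a(12)=34116, a(13)=37443, a(14)=-27462, a(15)=-167253, a(16)=-252120, a(17)=-2481, a(18)=751398; answer 751398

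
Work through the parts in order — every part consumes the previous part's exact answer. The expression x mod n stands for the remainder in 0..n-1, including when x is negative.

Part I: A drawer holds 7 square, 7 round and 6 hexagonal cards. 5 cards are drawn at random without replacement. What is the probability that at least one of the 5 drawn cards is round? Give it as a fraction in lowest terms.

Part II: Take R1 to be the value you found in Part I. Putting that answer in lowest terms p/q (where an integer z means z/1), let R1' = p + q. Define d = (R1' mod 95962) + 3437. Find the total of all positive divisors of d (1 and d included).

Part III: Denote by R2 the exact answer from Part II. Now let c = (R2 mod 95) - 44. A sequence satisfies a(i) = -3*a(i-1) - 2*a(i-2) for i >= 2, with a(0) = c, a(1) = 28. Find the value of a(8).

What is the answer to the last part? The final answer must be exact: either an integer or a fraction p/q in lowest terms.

-4854

Part I: total draws C(20,5) = 15504; complement C(13,5) = 1287; favorable 15504 - 1287 = 14217; P = 4739/5168; answer 4739/5168
Part II: R1 = 4739/5168; threaded value p + q = 9907; d = 13344; 13344 = 2^5 * 3 * 139; sigma = (1 + 2 + 4 + 8 + 16 + 32) * (1 + 3) * (1 + 139) = 63 * 4 * 140 = 35280; answer 35280
Part III: R2 = 35280; c = -9; a(2) = -3*(28) - 2*(-9) = -66; iterating: a(2)=-66, a(3)=142, a(4)=-294, a(5)=598, a(6)=-1206, a(7)=2422, a(8)=-4854; answer -4854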